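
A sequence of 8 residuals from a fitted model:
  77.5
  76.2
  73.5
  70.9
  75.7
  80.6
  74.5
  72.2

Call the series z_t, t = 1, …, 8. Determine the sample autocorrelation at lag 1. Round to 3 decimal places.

Mean z̄ = (77.5 + 76.2 + 73.5 + 70.9 + 75.7 + 80.6 + 74.5 + 72.2)/8 = 75.1375
Deviations from mean: 2.3625, 1.0625, -1.6375, -4.2375, 0.5625, 5.4625, -0.6375, -2.9375
Σ(z_t−z̄)(z_{t+1}−z̄) = (2.5102) + (-1.7398) + (6.9389) + (-2.3836) + (3.0727) + (-3.4823) + (1.8727) = 6.7886
Denominator Σ(z_t−z̄)² = 66.5388
r_1 = 6.7886 / 66.5388 = 0.102

0.102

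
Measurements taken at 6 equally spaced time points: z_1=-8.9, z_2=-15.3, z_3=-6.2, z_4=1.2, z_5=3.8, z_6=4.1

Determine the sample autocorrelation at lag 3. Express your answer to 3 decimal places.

Mean z̄ = (-8.9 − 15.3 − 6.2 + 1.2 + 3.8 + 4.1)/6 = -3.5500
Numerator Σ_{t=1}^{3}(z_t−z̄)(z_{t+3}−z̄) = -132.0475
Denominator Σ(z_t−z̄)² = 308.8150
r_3 = -132.0475 / 308.8150 = -0.428

-0.428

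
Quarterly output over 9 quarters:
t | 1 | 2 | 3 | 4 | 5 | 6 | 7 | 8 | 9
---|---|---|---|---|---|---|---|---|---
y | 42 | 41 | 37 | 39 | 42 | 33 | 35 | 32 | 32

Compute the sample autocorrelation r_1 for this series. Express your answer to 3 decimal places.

Mean ȳ = (42 + 41 + 37 + 39 + 42 + 33 + 35 + 32 + 32)/9 = 37.0000
Numerator Σ_{t=1}^{8}(y_t−ȳ)(y_{t+1}−ȳ) = 53.0000
Denominator Σ(y_t−ȳ)² = 140.0000
r_1 = 53.0000 / 140.0000 = 0.379

0.379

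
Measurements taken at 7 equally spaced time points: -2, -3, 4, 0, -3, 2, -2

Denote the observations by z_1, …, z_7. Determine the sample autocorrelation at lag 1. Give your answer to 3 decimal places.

-0.373

Mean z̄ = (-2 − 3 + 4 + 0 − 3 + 2 − 2)/7 = -0.5714
Σ(z_t−z̄)(z_{t+1}−z̄) = (3.4694) + (-11.1020) + (2.6122) + (-1.3878) + (-6.2449) + (-3.6735) = -16.3265
Denominator Σ(z_t−z̄)² = 43.7143
r_1 = -16.3265 / 43.7143 = -0.373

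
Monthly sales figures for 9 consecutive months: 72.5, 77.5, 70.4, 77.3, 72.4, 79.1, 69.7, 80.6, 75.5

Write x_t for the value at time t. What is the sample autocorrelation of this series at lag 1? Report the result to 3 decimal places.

-0.766

Mean x̄ = (72.5 + 77.5 + 70.4 + 77.3 + 72.4 + 79.1 + 69.7 + 80.6 + 75.5)/9 = 75.0000
Numerator Σ_{t=1}^{8}(x_t−x̄)(x_{t+1}−x̄) = -93.5800
Denominator Σ(x_t−x̄)² = 122.2200
r_1 = -93.5800 / 122.2200 = -0.766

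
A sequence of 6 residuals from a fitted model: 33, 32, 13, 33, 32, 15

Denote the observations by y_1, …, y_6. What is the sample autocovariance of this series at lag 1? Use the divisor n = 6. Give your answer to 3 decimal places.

-25.519

Mean ȳ = (33 + 32 + 13 + 33 + 32 + 15)/6 = 26.3333
Deviations: 6.6667, 5.6667, -13.3333, 6.6667, 5.6667, -11.3333
Σ_{t=1}^{5}(y_t−ȳ)(y_{t+1}−ȳ) = -153.1111
γ_1 = -153.1111 / 6 = -25.519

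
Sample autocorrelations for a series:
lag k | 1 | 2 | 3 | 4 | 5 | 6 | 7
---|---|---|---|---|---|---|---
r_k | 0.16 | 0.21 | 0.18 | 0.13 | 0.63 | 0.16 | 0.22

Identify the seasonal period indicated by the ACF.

The largest autocorrelation is r_5 = 0.63; the remaining lags stay at or below 0.22.
The dominant spike at lag 5 indicates a seasonal period of 5.

5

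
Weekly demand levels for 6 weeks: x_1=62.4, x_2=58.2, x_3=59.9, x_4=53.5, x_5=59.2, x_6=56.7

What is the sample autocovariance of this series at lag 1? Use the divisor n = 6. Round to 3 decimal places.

Mean x̄ = (62.4 + 58.2 + 59.9 + 53.5 + 59.2 + 56.7)/6 = 58.3167
Σ_{t=1}^{5}(x_t−x̄)(x_{t+1}−x̄) = -13.9703
γ_1 = -13.9703 / 6 = -2.328

-2.328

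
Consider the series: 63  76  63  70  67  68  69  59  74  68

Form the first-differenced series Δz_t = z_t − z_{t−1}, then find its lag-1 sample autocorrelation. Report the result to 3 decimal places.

-0.704

First differences Δz: 13, -13, 7, -3, 1, 1, -10, 15, -6
Mean of differences = 0.5556
Numerator Σ(Δz_t−Δz̄)(Δz_{t+1}−Δz̄) = -532.1975
Denominator Σ(Δz_t−Δz̄)² = 756.2222
r_1(Δz) = -532.1975 / 756.2222 = -0.704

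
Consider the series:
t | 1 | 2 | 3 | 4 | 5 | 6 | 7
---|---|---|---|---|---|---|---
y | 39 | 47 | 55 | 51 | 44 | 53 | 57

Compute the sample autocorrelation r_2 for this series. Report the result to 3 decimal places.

Mean ȳ = (39 + 47 + 55 + 51 + 44 + 53 + 57)/7 = 49.4286
Numerator Σ_{t=1}^{5}(y_t−ȳ)(y_{t+2}−ȳ) = -127.6531
Denominator Σ(y_t−ȳ)² = 247.7143
r_2 = -127.6531 / 247.7143 = -0.515

-0.515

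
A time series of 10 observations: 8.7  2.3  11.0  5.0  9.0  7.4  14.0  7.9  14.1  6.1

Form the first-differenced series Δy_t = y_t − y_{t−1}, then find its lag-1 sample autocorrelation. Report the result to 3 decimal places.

First differences Δy: -6.4, 8.7, -6.0, 4.0, -1.6, 6.6, -6.1, 6.2, -8.0
Mean of differences = -0.2889
Numerator Σ(Δy_t−Δȳ)(Δy_{t+1}−Δȳ) = -273.1946
Denominator Σ(Δy_t−Δȳ)² = 353.6689
r_1(Δy) = -273.1946 / 353.6689 = -0.772

-0.772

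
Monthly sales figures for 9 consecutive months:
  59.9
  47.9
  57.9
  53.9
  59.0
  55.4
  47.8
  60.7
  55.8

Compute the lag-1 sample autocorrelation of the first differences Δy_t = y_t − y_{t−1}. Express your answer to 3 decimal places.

First differences Δy: -12.0, 10.0, -4.0, 5.1, -3.6, -7.6, 12.9, -4.9
Mean of differences = -0.5125
Numerator Σ(Δy_t−Δȳ)(Δy_{t+1}−Δȳ) = -326.3527
Denominator Σ(Δy_t−Δȳ)² = 545.0488
r_1(Δy) = -326.3527 / 545.0488 = -0.599

-0.599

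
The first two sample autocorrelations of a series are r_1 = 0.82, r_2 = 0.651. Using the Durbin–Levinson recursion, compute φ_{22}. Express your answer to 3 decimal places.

φ_{22} = (r_2 − r_1²) / (1 − r_1²)
r_1² = (0.82)² = 0.6724
Numerator = 0.651 − 0.6724 = -0.0214; denominator = 1 − 0.6724 = 0.3276
φ_{22} = -0.0214 / 0.3276 = -0.065

-0.065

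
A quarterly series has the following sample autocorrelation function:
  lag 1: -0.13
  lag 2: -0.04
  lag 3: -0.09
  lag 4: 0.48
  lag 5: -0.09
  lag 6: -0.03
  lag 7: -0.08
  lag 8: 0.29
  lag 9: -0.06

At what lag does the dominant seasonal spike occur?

4

The largest autocorrelation is r_4 = 0.48, with a weaker echo at lag 8 (0.29); the remaining lags stay at or below -0.03.
The dominant spike at lag 4 indicates a seasonal period of 4.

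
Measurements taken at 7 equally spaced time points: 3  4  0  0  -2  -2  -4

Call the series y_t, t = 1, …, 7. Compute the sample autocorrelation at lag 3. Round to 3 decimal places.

Mean ȳ = (3 + 4 + 0 + 0 − 2 − 2 − 4)/7 = -0.1429
Numerator Σ_{t=1}^{4}(y_t−ȳ)(y_{t+3}−ȳ) = -8.0612
Denominator Σ(y_t−ȳ)² = 48.8571
r_3 = -8.0612 / 48.8571 = -0.165

-0.165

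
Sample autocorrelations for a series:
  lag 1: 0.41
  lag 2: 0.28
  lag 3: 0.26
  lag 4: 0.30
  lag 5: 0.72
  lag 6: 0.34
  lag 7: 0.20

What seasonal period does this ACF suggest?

The largest autocorrelation is r_5 = 0.72; the remaining lags stay at or below 0.41. The elevated value at lag 1 (0.41), dropping to 0.28 at lag 2, reflects decaying short-term dependence rather than seasonality.
The dominant spike at lag 5 indicates a seasonal period of 5.

5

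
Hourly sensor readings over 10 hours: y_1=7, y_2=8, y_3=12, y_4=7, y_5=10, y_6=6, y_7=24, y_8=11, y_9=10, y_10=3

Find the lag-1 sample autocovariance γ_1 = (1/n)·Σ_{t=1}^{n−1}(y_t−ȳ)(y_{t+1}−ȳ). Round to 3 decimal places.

-4.444

Mean ȳ = (7 + 8 + 12 + 7 + 10 + 6 + 24 + 11 + 10 + 3)/10 = 9.8000
Σ_{t=1}^{9}(y_t−ȳ)(y_{t+1}−ȳ) = -44.4400
γ_1 = -44.4400 / 10 = -4.444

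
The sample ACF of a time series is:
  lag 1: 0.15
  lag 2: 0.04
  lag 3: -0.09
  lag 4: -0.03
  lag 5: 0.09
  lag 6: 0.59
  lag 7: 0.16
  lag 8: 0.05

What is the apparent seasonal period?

The largest autocorrelation is r_6 = 0.59; the remaining lags stay at or below 0.16.
The dominant spike at lag 6 indicates a seasonal period of 6.

6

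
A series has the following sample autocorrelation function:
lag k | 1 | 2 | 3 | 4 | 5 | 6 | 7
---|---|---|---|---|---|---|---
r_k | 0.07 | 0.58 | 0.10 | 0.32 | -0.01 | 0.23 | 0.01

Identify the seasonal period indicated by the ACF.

2

The largest autocorrelation is r_2 = 0.58, with weaker echoes at lags 4 (0.32) and 6 (0.23); the remaining lags stay at or below 0.10.
The dominant spike at lag 2 indicates a seasonal period of 2.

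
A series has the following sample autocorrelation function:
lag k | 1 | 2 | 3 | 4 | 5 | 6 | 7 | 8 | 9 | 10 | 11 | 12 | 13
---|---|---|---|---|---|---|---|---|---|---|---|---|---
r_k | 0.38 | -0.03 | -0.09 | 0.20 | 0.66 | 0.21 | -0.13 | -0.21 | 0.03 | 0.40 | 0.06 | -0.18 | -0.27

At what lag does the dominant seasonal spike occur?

The largest autocorrelation is r_5 = 0.66, with a weaker echo at lag 10 (0.40); the remaining lags stay at or below 0.38.
The dominant spike at lag 5 indicates a seasonal period of 5.

5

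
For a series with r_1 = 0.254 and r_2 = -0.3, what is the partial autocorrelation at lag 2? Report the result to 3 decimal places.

φ_{22} = (r_2 − r_1²) / (1 − r_1²)
r_1² = (0.254)² = 0.064516
Numerator = -0.3 − 0.0645 = -0.3645; denominator = 1 − 0.0645 = 0.9355
φ_{22} = -0.3645 / 0.9355 = -0.390

-0.390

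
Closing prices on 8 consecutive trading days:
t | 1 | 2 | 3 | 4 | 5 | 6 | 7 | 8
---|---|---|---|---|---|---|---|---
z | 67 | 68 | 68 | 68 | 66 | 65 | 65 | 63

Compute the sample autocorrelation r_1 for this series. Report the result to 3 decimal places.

Mean z̄ = (67 + 68 + 68 + 68 + 66 + 65 + 65 + 63)/8 = 66.2500
Deviations from mean: 0.7500, 1.7500, 1.7500, 1.7500, -0.2500, -1.2500, -1.2500, -3.2500
Numerator Σ_{t=1}^{7}(z_t−z̄)(z_{t+1}−z̄) = 12.9375
Denominator Σ(z_t−z̄)² = 23.5000
r_1 = 12.9375 / 23.5000 = 0.551

0.551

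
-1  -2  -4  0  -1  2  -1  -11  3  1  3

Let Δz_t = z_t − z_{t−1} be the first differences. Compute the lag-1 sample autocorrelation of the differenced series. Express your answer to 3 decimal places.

-0.483

First differences Δz: -1, -2, 4, -1, 3, -3, -10, 14, -2, 2
Mean of differences = 0.4000
Numerator Σ(Δz_t−Δz̄)(Δz_{t+1}−Δz̄) = -165.3600
Denominator Σ(Δz_t−Δz̄)² = 342.4000
r_1(Δz) = -165.3600 / 342.4000 = -0.483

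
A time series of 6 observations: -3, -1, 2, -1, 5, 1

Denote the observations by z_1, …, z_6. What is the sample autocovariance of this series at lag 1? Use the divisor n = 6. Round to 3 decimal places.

Mean z̄ = (-3 − 1 + 2 − 1 + 5 + 1)/6 = 0.5000
Deviations: -3.5000, -1.5000, 1.5000, -1.5000, 4.5000, 0.5000
Σ_{t=1}^{5}(z_t−z̄)(z_{t+1}−z̄) = -3.7500
γ_1 = -3.7500 / 6 = -0.625

-0.625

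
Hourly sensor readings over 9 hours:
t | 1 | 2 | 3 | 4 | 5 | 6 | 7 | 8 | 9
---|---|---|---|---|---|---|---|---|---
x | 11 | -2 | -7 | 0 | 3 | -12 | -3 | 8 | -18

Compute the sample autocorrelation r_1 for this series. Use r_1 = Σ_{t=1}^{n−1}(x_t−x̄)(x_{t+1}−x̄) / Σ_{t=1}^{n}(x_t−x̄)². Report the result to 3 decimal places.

Mean x̄ = (11 − 2 − 7 + 0 + 3 − 12 − 3 + 8 − 18)/9 = -2.2222
Numerator Σ_{t=1}^{8}(x_t−x̄)(x_{t+1}−x̄) = -209.8272
Denominator Σ(x_t−x̄)² = 679.5556
r_1 = -209.8272 / 679.5556 = -0.309

-0.309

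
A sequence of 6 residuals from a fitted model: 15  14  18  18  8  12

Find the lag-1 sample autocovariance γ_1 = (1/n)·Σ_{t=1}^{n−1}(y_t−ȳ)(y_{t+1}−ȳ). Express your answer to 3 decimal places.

Mean ȳ = (15 + 14 + 18 + 18 + 8 + 12)/6 = 14.1667
Deviations: 0.8333, -0.1667, 3.8333, 3.8333, -6.1667, -2.1667
Σ_{t=1}^{5}(y_t−ȳ)(y_{t+1}−ȳ) = 3.6389
γ_1 = 3.6389 / 6 = 0.606

0.606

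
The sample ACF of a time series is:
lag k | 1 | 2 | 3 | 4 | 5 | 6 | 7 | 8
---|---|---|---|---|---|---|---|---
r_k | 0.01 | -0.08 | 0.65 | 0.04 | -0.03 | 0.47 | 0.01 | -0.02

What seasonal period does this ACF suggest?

The largest autocorrelation is r_3 = 0.65, with a weaker echo at lag 6 (0.47); the remaining lags stay at or below 0.04.
The dominant spike at lag 3 indicates a seasonal period of 3.

3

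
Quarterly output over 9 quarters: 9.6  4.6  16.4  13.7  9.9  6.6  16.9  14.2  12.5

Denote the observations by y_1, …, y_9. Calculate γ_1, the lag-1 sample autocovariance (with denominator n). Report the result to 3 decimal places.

-1.663

Mean ȳ = (9.6 + 4.6 + 16.4 + 13.7 + 9.9 + 6.6 + 16.9 + 14.2 + 12.5)/9 = 11.6000
Σ_{t=1}^{8}(y_t−ȳ)(y_{t+1}−ȳ) = -14.9700
γ_1 = -14.9700 / 9 = -1.663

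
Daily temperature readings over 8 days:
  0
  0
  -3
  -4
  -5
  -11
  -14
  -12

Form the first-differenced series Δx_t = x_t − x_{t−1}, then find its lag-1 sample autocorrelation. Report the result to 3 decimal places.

First differences Δx: 0, -3, -1, -1, -6, -3, 2
Mean of differences = -1.7143
Numerator Σ(Δx_t−Δx̄)(Δx_{t+1}−Δx̄) = -4.9388
Denominator Σ(Δx_t−Δx̄)² = 39.4286
r_1(Δx) = -4.9388 / 39.4286 = -0.125

-0.125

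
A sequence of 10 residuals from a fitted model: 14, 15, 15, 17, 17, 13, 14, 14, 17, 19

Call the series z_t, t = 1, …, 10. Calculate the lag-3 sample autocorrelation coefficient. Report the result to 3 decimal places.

-0.469

Mean z̄ = (14 + 15 + 15 + 17 + 17 + 13 + 14 + 14 + 17 + 19)/10 = 15.5000
Numerator Σ_{t=1}^{7}(z_t−z̄)(z_{t+3}−z̄) = -15.2500
Denominator Σ(z_t−z̄)² = 32.5000
r_3 = -15.2500 / 32.5000 = -0.469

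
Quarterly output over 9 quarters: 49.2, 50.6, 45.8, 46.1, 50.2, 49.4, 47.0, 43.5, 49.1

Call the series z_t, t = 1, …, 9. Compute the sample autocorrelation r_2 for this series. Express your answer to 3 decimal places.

-0.544

Mean z̄ = (49.2 + 50.6 + 45.8 + 46.1 + 50.2 + 49.4 + 47.0 + 43.5 + 49.1)/9 = 47.8778
Σ(z_t−z̄)(z_{t+2}−z̄) = (-2.7473) + (-4.8395) + (-4.8251) + (-2.7062) + (-2.0384) + (-6.6640) + (-1.0728) = -24.8932
Denominator Σ(z_t−z̄)² = 45.7756
r_2 = -24.8932 / 45.7756 = -0.544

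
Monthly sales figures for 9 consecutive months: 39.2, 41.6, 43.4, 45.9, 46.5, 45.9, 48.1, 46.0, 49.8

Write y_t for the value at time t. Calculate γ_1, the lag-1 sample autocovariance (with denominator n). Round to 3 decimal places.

Mean ȳ = (39.2 + 41.6 + 43.4 + 45.9 + 46.5 + 45.9 + 48.1 + 46.0 + 49.8)/9 = 45.1556
Σ_{t=1}^{8}(y_t−ȳ)(y_{t+1}−ȳ) = 36.7125
γ_1 = 36.7125 / 9 = 4.079

4.079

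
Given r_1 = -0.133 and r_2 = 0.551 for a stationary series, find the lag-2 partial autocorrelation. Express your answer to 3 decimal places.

φ_{22} = (r_2 − r_1²) / (1 − r_1²)
r_1² = (-0.133)² = 0.017689
Numerator = 0.551 − 0.0177 = 0.5333; denominator = 1 − 0.0177 = 0.9823
φ_{22} = 0.5333 / 0.9823 = 0.543

0.543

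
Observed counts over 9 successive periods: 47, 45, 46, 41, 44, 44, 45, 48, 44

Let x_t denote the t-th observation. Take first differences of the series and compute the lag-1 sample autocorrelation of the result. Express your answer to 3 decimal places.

First differences Δx: -2, 1, -5, 3, 0, 1, 3, -4
Mean of differences = -0.3750
Numerator Σ(Δx_t−Δx̄)(Δx_{t+1}−Δx̄) = -30.0156
Denominator Σ(Δx_t−Δx̄)² = 63.8750
r_1(Δx) = -30.0156 / 63.8750 = -0.470

-0.470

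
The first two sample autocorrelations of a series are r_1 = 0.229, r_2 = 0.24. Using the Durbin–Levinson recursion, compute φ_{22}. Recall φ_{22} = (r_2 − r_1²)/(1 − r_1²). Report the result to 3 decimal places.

0.198

φ_{22} = (r_2 − r_1²) / (1 − r_1²)
r_1² = (0.229)² = 0.052441
Numerator = 0.24 − 0.0524 = 0.1876; denominator = 1 − 0.0524 = 0.9476
φ_{22} = 0.1876 / 0.9476 = 0.198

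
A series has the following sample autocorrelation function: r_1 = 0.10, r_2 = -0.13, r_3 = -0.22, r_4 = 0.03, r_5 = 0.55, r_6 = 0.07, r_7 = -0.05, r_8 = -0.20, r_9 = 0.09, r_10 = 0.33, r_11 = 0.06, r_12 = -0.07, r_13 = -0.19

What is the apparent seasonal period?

5

The largest autocorrelation is r_5 = 0.55, with a weaker echo at lag 10 (0.33); the remaining lags stay at or below 0.10.
The dominant spike at lag 5 indicates a seasonal period of 5.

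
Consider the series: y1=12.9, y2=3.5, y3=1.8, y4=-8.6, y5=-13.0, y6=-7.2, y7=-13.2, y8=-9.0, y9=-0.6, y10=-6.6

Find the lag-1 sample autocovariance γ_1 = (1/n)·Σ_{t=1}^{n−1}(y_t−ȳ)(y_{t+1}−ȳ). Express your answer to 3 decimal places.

Mean ȳ = (12.9 + 3.5 + 1.8 − 8.6 − 13.0 − 7.2 − 13.2 − 9.0 − 0.6 − 6.6)/10 = -4.0000
Σ_{t=1}^{9}(y_t−ȳ)(y_{t+1}−ȳ) = 263.3700
γ_1 = 263.3700 / 10 = 26.337

26.337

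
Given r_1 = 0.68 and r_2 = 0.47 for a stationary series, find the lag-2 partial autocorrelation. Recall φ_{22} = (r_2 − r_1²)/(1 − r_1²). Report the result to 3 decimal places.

φ_{22} = (r_2 − r_1²) / (1 − r_1²)
r_1² = (0.68)² = 0.4624
Numerator = 0.47 − 0.4624 = 0.0076; denominator = 1 − 0.4624 = 0.5376
φ_{22} = 0.0076 / 0.5376 = 0.014

0.014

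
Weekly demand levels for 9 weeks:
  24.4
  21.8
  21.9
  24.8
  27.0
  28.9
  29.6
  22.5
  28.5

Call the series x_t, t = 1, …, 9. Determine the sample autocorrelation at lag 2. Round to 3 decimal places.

Mean x̄ = (24.4 + 21.8 + 21.9 + 24.8 + 27.0 + 28.9 + 29.6 + 22.5 + 28.5)/9 = 25.4889
Numerator Σ_{t=1}^{7}(x_t−x̄)(x_{t+2}−x̄) = 7.0720
Denominator Σ(x_t−x̄)² = 76.9689
r_2 = 7.0720 / 76.9689 = 0.092

0.092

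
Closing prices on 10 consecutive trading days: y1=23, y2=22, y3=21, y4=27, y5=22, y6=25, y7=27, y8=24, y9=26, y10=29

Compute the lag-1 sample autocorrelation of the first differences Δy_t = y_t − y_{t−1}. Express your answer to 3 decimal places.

-0.565

First differences Δy: -1, -1, 6, -5, 3, 2, -3, 2, 3
Mean of differences = 0.6667
Numerator Σ(Δy_t−Δȳ)(Δy_{t+1}−Δȳ) = -53.1111
Denominator Σ(Δy_t−Δȳ)² = 94.0000
r_1(Δy) = -53.1111 / 94.0000 = -0.565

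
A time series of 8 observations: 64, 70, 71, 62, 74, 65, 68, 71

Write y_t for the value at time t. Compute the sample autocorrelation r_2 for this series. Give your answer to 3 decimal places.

0.025

Mean ȳ = (64 + 70 + 71 + 62 + 74 + 65 + 68 + 71)/8 = 68.1250
Deviations from mean: -4.1250, 1.8750, 2.8750, -6.1250, 5.8750, -3.1250, -0.1250, 2.8750
Σ(y_t−ȳ)(y_{t+2}−ȳ) = (-11.8594) + (-11.4844) + (16.8906) + (19.1406) + (-0.7344) + (-8.9844) = 2.9688
Denominator Σ(y_t−ȳ)² = 118.8750
r_2 = 2.9688 / 118.8750 = 0.025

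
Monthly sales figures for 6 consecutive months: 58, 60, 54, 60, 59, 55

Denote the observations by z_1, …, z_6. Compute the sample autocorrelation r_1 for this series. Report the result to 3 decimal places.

-0.503

Mean z̄ = (58 + 60 + 54 + 60 + 59 + 55)/6 = 57.6667
Deviations from mean: 0.3333, 2.3333, -3.6667, 2.3333, 1.3333, -2.6667
Σ(z_t−z̄)(z_{t+1}−z̄) = (0.7778) + (-8.5556) + (-8.5556) + (3.1111) + (-3.5556) = -16.7778
Denominator Σ(z_t−z̄)² = 33.3333
r_1 = -16.7778 / 33.3333 = -0.503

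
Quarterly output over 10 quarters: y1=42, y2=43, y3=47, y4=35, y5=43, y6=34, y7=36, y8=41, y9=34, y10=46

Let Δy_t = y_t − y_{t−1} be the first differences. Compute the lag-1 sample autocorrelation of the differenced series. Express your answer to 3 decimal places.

-0.637

First differences Δy: 1, 4, -12, 8, -9, 2, 5, -7, 12
Mean of differences = 0.4444
Numerator Σ(Δy_t−Δȳ)(Δy_{t+1}−Δȳ) = -335.1975
Denominator Σ(Δy_t−Δȳ)² = 526.2222
r_1(Δy) = -335.1975 / 526.2222 = -0.637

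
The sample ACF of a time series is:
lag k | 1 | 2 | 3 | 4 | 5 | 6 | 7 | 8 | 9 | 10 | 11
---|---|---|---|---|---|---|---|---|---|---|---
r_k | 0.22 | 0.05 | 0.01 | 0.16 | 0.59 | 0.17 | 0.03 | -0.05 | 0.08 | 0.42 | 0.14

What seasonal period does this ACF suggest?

5

The largest autocorrelation is r_5 = 0.59, with a weaker echo at lag 10 (0.42); the remaining lags stay at or below 0.22. The elevated value at lag 1 (0.22), dropping to 0.05 at lag 2, reflects decaying short-term dependence rather than seasonality.
The dominant spike at lag 5 indicates a seasonal period of 5.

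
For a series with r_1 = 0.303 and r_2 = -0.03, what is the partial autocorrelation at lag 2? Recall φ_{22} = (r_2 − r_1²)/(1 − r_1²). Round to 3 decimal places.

-0.134

φ_{22} = (r_2 − r_1²) / (1 − r_1²)
r_1² = (0.303)² = 0.091809
Numerator = -0.03 − 0.0918 = -0.1218; denominator = 1 − 0.0918 = 0.9082
φ_{22} = -0.1218 / 0.9082 = -0.134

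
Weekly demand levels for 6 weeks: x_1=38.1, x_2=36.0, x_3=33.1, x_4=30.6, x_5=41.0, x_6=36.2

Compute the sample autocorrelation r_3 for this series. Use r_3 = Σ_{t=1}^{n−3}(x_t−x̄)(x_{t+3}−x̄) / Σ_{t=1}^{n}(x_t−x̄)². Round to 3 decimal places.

-0.180

Mean x̄ = (38.1 + 36.0 + 33.1 + 30.6 + 41.0 + 36.2)/6 = 35.8333
Deviations from mean: 2.2667, 0.1667, -2.7333, -5.2333, 5.1667, 0.3667
Σ(x_t−x̄)(x_{t+3}−x̄) = (-11.8622) + (0.8611) + (-1.0022) = -12.0033
Denominator Σ(x_t−x̄)² = 66.8533
r_3 = -12.0033 / 66.8533 = -0.180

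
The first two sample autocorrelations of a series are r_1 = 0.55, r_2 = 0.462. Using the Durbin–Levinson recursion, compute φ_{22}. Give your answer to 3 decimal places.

0.229

φ_{22} = (r_2 − r_1²) / (1 − r_1²)
r_1² = (0.55)² = 0.3025
Numerator = 0.462 − 0.3025 = 0.1595; denominator = 1 − 0.3025 = 0.6975
φ_{22} = 0.1595 / 0.6975 = 0.229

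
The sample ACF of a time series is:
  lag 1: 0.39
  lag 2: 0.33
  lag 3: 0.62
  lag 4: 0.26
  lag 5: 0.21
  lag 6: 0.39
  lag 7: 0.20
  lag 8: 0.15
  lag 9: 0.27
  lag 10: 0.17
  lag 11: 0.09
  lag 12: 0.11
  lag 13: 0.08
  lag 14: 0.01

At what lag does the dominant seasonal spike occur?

The largest autocorrelation is r_3 = 0.62; the remaining lags stay at or below 0.39. The elevated value at lag 1 (0.39), dropping to 0.33 at lag 2, reflects decaying short-term dependence rather than seasonality.
The dominant spike at lag 3 indicates a seasonal period of 3.

3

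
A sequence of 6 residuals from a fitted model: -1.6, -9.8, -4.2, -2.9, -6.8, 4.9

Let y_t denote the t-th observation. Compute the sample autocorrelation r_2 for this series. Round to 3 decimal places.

0.018

Mean ȳ = (-1.6 − 9.8 − 4.2 − 2.9 − 6.8 + 4.9)/6 = -3.4000
Deviations from mean: 1.8000, -6.4000, -0.8000, 0.5000, -3.4000, 8.3000
Σ(y_t−ȳ)(y_{t+2}−ȳ) = (-1.4400) + (-3.2000) + (2.7200) + (4.1500) = 2.2300
Denominator Σ(y_t−ȳ)² = 125.5400
r_2 = 2.2300 / 125.5400 = 0.018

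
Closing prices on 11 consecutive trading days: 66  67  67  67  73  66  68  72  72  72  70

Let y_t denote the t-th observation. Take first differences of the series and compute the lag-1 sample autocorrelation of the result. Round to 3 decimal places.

First differences Δy: 1, 0, 0, 6, -7, 2, 4, 0, 0, -2
Mean of differences = 0.4000
Numerator Σ(Δy_t−Δȳ)(Δy_{t+1}−Δȳ) = -50.1600
Denominator Σ(Δy_t−Δȳ)² = 108.4000
r_1(Δy) = -50.1600 / 108.4000 = -0.463

-0.463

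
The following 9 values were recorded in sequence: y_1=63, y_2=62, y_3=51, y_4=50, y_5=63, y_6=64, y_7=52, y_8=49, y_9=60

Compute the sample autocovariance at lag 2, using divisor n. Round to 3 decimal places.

-28.497

Mean ȳ = (63 + 62 + 51 + 50 + 63 + 64 + 52 + 49 + 60)/9 = 57.1111
Σ_{t=1}^{7}(y_t−ȳ)(y_{t+2}−ȳ) = -256.4691
γ_2 = -256.4691 / 9 = -28.497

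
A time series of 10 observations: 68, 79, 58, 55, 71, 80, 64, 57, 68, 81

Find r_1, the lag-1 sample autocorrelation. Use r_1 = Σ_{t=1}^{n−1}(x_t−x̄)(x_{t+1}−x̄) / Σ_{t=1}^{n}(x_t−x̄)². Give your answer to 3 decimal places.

Mean x̄ = (68 + 79 + 58 + 55 + 71 + 80 + 64 + 57 + 68 + 81)/10 = 68.1000
Numerator Σ_{t=1}^{9}(x_t−x̄)(x_{t+1}−x̄) = 14.1900
Denominator Σ(x_t−x̄)² = 848.9000
r_1 = 14.1900 / 848.9000 = 0.017

0.017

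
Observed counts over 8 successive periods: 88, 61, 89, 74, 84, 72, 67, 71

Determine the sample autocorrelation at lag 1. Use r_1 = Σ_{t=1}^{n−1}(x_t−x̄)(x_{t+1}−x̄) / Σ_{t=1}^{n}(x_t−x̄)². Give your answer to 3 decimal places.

-0.509

Mean x̄ = (88 + 61 + 89 + 74 + 84 + 72 + 67 + 71)/8 = 75.7500
Deviations from mean: 12.2500, -14.7500, 13.2500, -1.7500, 8.2500, -3.7500, -8.7500, -4.7500
Σ(x_t−x̄)(x_{t+1}−x̄) = (-180.6875) + (-195.4375) + (-23.1875) + (-14.4375) + (-30.9375) + (32.8125) + (41.5625) = -370.3125
Denominator Σ(x_t−x̄)² = 727.5000
r_1 = -370.3125 / 727.5000 = -0.509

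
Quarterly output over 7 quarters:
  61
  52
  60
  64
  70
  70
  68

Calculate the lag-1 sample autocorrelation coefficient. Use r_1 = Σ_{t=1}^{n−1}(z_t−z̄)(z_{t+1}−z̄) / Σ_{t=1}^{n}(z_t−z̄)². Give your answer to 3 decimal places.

Mean z̄ = (61 + 52 + 60 + 64 + 70 + 70 + 68)/7 = 63.5714
Numerator Σ_{t=1}^{6}(z_t−z̄)(z_{t+1}−z̄) = 142.1020
Denominator Σ(z_t−z̄)² = 255.7143
r_1 = 142.1020 / 255.7143 = 0.556

0.556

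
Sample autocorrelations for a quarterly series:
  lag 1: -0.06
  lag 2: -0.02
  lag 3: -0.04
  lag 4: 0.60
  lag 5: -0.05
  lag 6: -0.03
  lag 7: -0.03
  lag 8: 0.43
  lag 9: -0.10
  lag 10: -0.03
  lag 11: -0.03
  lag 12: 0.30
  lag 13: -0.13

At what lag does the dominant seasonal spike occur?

4

The largest autocorrelation is r_4 = 0.60, with weaker echoes at lags 8 (0.43) and 12 (0.30); the remaining lags stay at or below -0.02.
The dominant spike at lag 4 indicates a seasonal period of 4.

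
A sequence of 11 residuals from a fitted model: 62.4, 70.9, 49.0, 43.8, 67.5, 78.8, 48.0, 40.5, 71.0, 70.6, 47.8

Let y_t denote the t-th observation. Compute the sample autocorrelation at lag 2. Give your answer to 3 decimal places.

-0.848

Mean ȳ = (62.4 + 70.9 + 49.0 + 43.8 + 67.5 + 78.8 + 48.0 + 40.5 + 71.0 + 70.6 + 47.8)/11 = 59.1182
Numerator Σ_{t=1}^{9}(y_t−ȳ)(y_{t+2}−ȳ) = -1539.9661
Denominator Σ(y_t−ȳ)² = 1815.5964
r_2 = -1539.9661 / 1815.5964 = -0.848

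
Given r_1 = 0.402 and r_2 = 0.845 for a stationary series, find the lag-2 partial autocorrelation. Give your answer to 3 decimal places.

φ_{22} = (r_2 − r_1²) / (1 − r_1²)
r_1² = (0.402)² = 0.161604
Numerator = 0.845 − 0.1616 = 0.6834; denominator = 1 − 0.1616 = 0.8384
φ_{22} = 0.6834 / 0.8384 = 0.815

0.815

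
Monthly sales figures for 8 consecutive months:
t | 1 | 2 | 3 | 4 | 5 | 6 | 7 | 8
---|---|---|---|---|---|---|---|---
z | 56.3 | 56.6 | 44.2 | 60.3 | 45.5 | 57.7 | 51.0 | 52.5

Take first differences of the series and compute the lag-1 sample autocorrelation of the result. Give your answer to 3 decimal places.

First differences Δz: 0.3, -12.4, 16.1, -14.8, 12.2, -6.7, 1.5
Mean of differences = -0.5429
Numerator Σ(Δz_t−Δz̄)(Δz_{t+1}−Δz̄) = -717.3247
Denominator Σ(Δz_t−Δz̄)² = 826.0171
r_1(Δz) = -717.3247 / 826.0171 = -0.868

-0.868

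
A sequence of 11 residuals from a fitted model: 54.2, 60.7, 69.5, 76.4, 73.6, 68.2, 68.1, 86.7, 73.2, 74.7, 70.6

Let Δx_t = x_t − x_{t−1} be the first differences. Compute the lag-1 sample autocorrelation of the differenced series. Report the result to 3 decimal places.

-0.263

First differences Δx: 6.5, 8.8, 6.9, -2.8, -5.4, -0.1, 18.6, -13.5, 1.5, -4.1
Mean of differences = 1.6400
Numerator Σ(Δx_t−Δx̄)(Δx_{t+1}−Δx̄) = -190.7496
Denominator Σ(Δx_t−Δx̄)² = 724.6840
r_1(Δx) = -190.7496 / 724.6840 = -0.263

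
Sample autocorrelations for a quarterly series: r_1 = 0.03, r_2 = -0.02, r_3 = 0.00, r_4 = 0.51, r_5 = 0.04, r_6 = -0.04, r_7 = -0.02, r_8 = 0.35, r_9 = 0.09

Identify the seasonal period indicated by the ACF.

4

The largest autocorrelation is r_4 = 0.51, with a weaker echo at lag 8 (0.35); the remaining lags stay at or below 0.09.
The dominant spike at lag 4 indicates a seasonal period of 4.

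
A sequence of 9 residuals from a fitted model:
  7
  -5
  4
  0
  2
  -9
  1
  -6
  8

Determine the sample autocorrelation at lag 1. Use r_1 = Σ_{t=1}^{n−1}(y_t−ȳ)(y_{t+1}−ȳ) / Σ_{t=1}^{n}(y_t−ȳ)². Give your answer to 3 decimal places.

-0.483

Mean ȳ = (7 − 5 + 4 + 0 + 2 − 9 + 1 − 6 + 8)/9 = 0.2222
Numerator Σ_{t=1}^{8}(y_t−ȳ)(y_{t+1}−ȳ) = -133.1605
Denominator Σ(y_t−ȳ)² = 275.5556
r_1 = -133.1605 / 275.5556 = -0.483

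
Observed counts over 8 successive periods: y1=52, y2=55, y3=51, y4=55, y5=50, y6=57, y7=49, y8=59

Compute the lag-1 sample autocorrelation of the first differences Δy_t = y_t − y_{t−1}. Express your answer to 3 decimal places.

-0.787

First differences Δy: 3, -4, 4, -5, 7, -8, 10
Mean of differences = 1.0000
Numerator Σ(Δy_t−Δȳ)(Δy_{t+1}−Δȳ) = -214.0000
Denominator Σ(Δy_t−Δȳ)² = 272.0000
r_1(Δy) = -214.0000 / 272.0000 = -0.787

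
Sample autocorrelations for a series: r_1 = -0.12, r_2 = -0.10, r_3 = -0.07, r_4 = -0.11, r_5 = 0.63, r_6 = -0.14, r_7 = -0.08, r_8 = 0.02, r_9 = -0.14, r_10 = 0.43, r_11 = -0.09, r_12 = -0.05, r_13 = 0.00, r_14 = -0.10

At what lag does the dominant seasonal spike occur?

The largest autocorrelation is r_5 = 0.63, with a weaker echo at lag 10 (0.43); the remaining lags stay at or below 0.02.
The dominant spike at lag 5 indicates a seasonal period of 5.

5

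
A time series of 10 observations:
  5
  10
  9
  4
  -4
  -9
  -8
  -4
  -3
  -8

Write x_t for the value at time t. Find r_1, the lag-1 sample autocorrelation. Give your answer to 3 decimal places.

Mean x̄ = (5 + 10 + 9 + 4 − 4 − 9 − 8 − 4 − 3 − 8)/10 = -0.8000
Numerator Σ_{t=1}^{9}(x_t−x̄)(x_{t+1}−x̄) = 331.3600
Denominator Σ(x_t−x̄)² = 465.6000
r_1 = 331.3600 / 465.6000 = 0.712

0.712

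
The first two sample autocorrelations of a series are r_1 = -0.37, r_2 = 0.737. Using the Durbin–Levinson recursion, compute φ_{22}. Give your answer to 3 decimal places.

φ_{22} = (r_2 − r_1²) / (1 − r_1²)
r_1² = (-0.37)² = 0.1369
Numerator = 0.737 − 0.1369 = 0.6001; denominator = 1 − 0.1369 = 0.8631
φ_{22} = 0.6001 / 0.8631 = 0.695

0.695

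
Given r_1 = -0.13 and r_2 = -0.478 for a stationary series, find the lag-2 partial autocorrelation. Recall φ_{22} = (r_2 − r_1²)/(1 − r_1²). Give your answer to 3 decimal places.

-0.503

φ_{22} = (r_2 − r_1²) / (1 − r_1²)
r_1² = (-0.13)² = 0.0169
Numerator = -0.478 − 0.0169 = -0.4949; denominator = 1 − 0.0169 = 0.9831
φ_{22} = -0.4949 / 0.9831 = -0.503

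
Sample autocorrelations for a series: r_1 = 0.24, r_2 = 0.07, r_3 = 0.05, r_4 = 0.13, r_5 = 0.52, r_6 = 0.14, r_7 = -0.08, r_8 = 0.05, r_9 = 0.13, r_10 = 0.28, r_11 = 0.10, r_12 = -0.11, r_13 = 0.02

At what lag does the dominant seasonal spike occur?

The largest autocorrelation is r_5 = 0.52, with a weaker echo at lag 10 (0.28); the remaining lags stay at or below 0.24. The elevated value at lag 1 (0.24), dropping to 0.07 at lag 2, reflects decaying short-term dependence rather than seasonality.
The dominant spike at lag 5 indicates a seasonal period of 5.

5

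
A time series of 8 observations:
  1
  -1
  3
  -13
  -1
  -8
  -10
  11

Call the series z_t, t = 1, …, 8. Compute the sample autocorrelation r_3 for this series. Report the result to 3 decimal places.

Mean z̄ = (1 − 1 + 3 − 13 − 1 − 8 − 10 + 11)/8 = -2.2500
Deviations from mean: 3.2500, 1.2500, 5.2500, -10.7500, 1.2500, -5.7500, -7.7500, 13.2500
Σ(z_t−z̄)(z_{t+3}−z̄) = (-34.9375) + (1.5625) + (-30.1875) + (83.3125) + (16.5625) = 36.3125
Denominator Σ(z_t−z̄)² = 425.5000
r_3 = 36.3125 / 425.5000 = 0.085

0.085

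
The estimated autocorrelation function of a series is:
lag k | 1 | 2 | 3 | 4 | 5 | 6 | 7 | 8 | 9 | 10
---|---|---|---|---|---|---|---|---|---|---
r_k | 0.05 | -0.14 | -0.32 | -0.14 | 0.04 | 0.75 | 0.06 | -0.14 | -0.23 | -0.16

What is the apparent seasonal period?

The largest autocorrelation is r_6 = 0.75; the remaining lags stay at or below 0.06.
The dominant spike at lag 6 indicates a seasonal period of 6.

6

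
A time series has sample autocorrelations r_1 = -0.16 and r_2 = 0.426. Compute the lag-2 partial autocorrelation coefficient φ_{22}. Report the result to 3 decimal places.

0.411

φ_{22} = (r_2 − r_1²) / (1 − r_1²)
r_1² = (-0.16)² = 0.0256
Numerator = 0.426 − 0.0256 = 0.4004; denominator = 1 − 0.0256 = 0.9744
φ_{22} = 0.4004 / 0.9744 = 0.411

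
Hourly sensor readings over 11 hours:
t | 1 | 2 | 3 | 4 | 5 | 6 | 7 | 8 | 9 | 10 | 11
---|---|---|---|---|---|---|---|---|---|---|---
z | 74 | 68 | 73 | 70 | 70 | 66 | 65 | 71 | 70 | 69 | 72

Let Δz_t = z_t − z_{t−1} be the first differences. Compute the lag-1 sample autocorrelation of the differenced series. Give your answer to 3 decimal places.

First differences Δz: -6, 5, -3, 0, -4, -1, 6, -1, -1, 3
Mean of differences = -0.2000
Numerator Σ(Δz_t−Δz̄)(Δz_{t+1}−Δz̄) = -54.8400
Denominator Σ(Δz_t−Δz̄)² = 133.6000
r_1(Δz) = -54.8400 / 133.6000 = -0.410

-0.410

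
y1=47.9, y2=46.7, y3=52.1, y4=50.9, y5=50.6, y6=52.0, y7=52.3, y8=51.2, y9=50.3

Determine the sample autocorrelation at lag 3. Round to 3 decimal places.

0.053

Mean ȳ = (47.9 + 46.7 + 52.1 + 50.9 + 50.6 + 52.0 + 52.3 + 51.2 + 50.3)/9 = 50.4444
Σ(y_t−ȳ)(y_{t+3}−ȳ) = (-1.1591) + (-0.5825) + (2.5753) + (0.8453) + (0.1175) + (-0.2247) = 1.5719
Denominator Σ(y_t−ȳ)² = 29.9222
r_3 = 1.5719 / 29.9222 = 0.053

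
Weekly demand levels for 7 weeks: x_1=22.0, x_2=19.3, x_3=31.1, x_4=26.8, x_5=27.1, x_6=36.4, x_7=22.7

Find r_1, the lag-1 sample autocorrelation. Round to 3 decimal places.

Mean x̄ = (22.0 + 19.3 + 31.1 + 26.8 + 27.1 + 36.4 + 22.7)/7 = 26.4857
Deviations from mean: -4.4857, -7.1857, 4.6143, 0.3143, 0.6143, 9.9143, -3.7857
Σ(x_t−x̄)(x_{t+1}−x̄) = (32.2331) + (-33.1569) + (1.4502) + (0.1931) + (6.0902) + (-37.5327) = -30.7231
Denominator Σ(x_t−x̄)² = 206.1486
r_1 = -30.7231 / 206.1486 = -0.149

-0.149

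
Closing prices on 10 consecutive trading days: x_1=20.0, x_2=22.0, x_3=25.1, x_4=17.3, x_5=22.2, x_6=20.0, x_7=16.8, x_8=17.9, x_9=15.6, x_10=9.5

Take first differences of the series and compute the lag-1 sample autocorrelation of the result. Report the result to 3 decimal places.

First differences Δx: 2.0, 3.1, -7.8, 4.9, -2.2, -3.2, 1.1, -2.3, -6.1
Mean of differences = -1.1667
Numerator Σ(Δx_t−Δx̄)(Δx_{t+1}−Δx̄) = -60.7878
Denominator Σ(Δx_t−Δx̄)² = 145.0000
r_1(Δx) = -60.7878 / 145.0000 = -0.419

-0.419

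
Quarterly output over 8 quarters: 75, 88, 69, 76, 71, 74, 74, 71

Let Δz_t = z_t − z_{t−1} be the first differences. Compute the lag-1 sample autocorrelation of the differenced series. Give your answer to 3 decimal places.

First differences Δz: 13, -19, 7, -5, 3, 0, -3
Mean of differences = -0.5714
Numerator Σ(Δz_t−Δz̄)(Δz_{t+1}−Δz̄) = -438.3265
Denominator Σ(Δz_t−Δz̄)² = 619.7143
r_1(Δz) = -438.3265 / 619.7143 = -0.707

-0.707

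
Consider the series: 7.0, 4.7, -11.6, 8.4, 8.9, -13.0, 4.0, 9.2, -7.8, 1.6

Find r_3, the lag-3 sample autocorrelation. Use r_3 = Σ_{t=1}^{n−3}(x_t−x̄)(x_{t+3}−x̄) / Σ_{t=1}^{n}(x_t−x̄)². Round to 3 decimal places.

Mean x̄ = (7.0 + 4.7 − 11.6 + 8.4 + 8.9 − 13.0 + 4.0 + 9.2 − 7.8 + 1.6)/10 = 1.1400
Σ(x_t−x̄)(x_{t+3}−x̄) = (42.5436) + (27.6256) + (180.1436) + (20.7636) + (62.5456) + (126.4116) + (1.3156) = 461.3492
Denominator Σ(x_t−x̄)² = 675.4640
r_3 = 461.3492 / 675.4640 = 0.683

0.683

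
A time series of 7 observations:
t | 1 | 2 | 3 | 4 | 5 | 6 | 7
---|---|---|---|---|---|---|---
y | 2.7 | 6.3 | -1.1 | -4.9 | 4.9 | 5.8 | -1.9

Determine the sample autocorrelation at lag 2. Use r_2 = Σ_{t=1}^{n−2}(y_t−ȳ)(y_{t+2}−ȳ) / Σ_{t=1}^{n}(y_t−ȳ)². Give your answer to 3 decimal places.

Mean ȳ = (2.7 + 6.3 − 1.1 − 4.9 + 4.9 + 5.8 − 1.9)/7 = 1.6857
Deviations from mean: 1.0143, 4.6143, -2.7857, -6.5857, 3.2143, 4.1143, -3.5857
Numerator Σ_{t=1}^{5}(y_t−ȳ)(y_{t+2}−ȳ) = -80.7890
Denominator Σ(y_t−ȳ)² = 113.5686
r_2 = -80.7890 / 113.5686 = -0.711

-0.711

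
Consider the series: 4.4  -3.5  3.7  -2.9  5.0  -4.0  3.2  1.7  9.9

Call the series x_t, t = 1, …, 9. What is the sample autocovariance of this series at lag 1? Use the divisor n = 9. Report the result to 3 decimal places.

-8.235

Mean x̄ = (4.4 − 3.5 + 3.7 − 2.9 + 5.0 − 4.0 + 3.2 + 1.7 + 9.9)/9 = 1.9444
Σ_{t=1}^{8}(x_t−x̄)(x_{t+1}−x̄) = -74.1131
γ_1 = -74.1131 / 9 = -8.235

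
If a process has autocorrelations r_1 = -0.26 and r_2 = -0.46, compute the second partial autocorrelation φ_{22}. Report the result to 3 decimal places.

φ_{22} = (r_2 − r_1²) / (1 − r_1²)
r_1² = (-0.26)² = 0.0676
Numerator = -0.46 − 0.0676 = -0.5276; denominator = 1 − 0.0676 = 0.9324
φ_{22} = -0.5276 / 0.9324 = -0.566

-0.566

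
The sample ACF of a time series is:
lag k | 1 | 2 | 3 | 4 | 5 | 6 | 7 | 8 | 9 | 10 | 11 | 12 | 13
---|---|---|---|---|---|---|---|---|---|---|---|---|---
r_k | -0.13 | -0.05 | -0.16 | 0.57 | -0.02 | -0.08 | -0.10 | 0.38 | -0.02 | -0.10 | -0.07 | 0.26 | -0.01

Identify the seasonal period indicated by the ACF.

The largest autocorrelation is r_4 = 0.57, with weaker echoes at lags 8 (0.38) and 12 (0.26); the remaining lags stay at or below -0.01.
The dominant spike at lag 4 indicates a seasonal period of 4.

4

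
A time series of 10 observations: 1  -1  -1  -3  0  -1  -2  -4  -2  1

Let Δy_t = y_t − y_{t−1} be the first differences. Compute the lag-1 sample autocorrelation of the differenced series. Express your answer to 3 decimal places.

-0.111

First differences Δy: -2, 0, -2, 3, -1, -1, -2, 2, 3
Mean of differences = 0.0000
Numerator Σ(Δy_t−Δȳ)(Δy_{t+1}−Δȳ) = -4.0000
Denominator Σ(Δy_t−Δȳ)² = 36.0000
r_1(Δy) = -4.0000 / 36.0000 = -0.111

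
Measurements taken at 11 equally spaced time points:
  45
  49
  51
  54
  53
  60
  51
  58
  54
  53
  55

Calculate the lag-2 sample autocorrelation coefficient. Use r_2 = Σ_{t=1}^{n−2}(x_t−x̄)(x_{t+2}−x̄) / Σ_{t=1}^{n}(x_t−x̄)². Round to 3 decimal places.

0.321

Mean x̄ = (45 + 49 + 51 + 54 + 53 + 60 + 51 + 58 + 54 + 53 + 55)/11 = 53.0000
Numerator Σ_{t=1}^{9}(x_t−x̄)(x_{t+2}−x̄) = 54.0000
Denominator Σ(x_t−x̄)² = 168.0000
r_2 = 54.0000 / 168.0000 = 0.321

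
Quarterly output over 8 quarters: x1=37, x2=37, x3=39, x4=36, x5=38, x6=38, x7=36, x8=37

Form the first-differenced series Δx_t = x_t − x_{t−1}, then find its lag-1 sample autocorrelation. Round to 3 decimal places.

First differences Δx: 0, 2, -3, 2, 0, -2, 1
Mean of differences = 0.0000
Numerator Σ(Δx_t−Δx̄)(Δx_{t+1}−Δx̄) = -14.0000
Denominator Σ(Δx_t−Δx̄)² = 22.0000
r_1(Δx) = -14.0000 / 22.0000 = -0.636

-0.636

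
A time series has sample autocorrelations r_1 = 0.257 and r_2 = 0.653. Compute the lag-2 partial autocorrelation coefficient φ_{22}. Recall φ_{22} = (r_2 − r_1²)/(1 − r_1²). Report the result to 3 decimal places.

φ_{22} = (r_2 − r_1²) / (1 − r_1²)
r_1² = (0.257)² = 0.066049
Numerator = 0.653 − 0.0660 = 0.5870; denominator = 1 − 0.0660 = 0.9340
φ_{22} = 0.5870 / 0.9340 = 0.628

0.628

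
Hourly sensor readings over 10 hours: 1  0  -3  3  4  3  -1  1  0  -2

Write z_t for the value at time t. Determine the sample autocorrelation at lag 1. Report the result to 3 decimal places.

0.139

Mean z̄ = (1 + 0 − 3 + 3 + 4 + 3 − 1 + 1 + 0 − 2)/10 = 0.6000
Numerator Σ_{t=1}^{9}(z_t−z̄)(z_{t+1}−z̄) = 6.4400
Denominator Σ(z_t−z̄)² = 46.4000
r_1 = 6.4400 / 46.4000 = 0.139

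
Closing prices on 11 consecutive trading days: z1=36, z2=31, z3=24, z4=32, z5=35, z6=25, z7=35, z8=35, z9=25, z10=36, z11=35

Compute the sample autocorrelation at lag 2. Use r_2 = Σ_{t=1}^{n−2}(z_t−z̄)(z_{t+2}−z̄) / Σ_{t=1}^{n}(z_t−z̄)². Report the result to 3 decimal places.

-0.442

Mean z̄ = (36 + 31 + 24 + 32 + 35 + 25 + 35 + 35 + 25 + 36 + 35)/11 = 31.7273
Numerator Σ_{t=1}^{9}(z_t−z̄)(z_{t+2}−z̄) = -101.6942
Denominator Σ(z_t−z̄)² = 230.1818
r_2 = -101.6942 / 230.1818 = -0.442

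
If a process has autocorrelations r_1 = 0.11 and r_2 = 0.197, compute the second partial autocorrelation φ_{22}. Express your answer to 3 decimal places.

0.187

φ_{22} = (r_2 − r_1²) / (1 − r_1²)
r_1² = (0.11)² = 0.0121
Numerator = 0.197 − 0.0121 = 0.1849; denominator = 1 − 0.0121 = 0.9879
φ_{22} = 0.1849 / 0.9879 = 0.187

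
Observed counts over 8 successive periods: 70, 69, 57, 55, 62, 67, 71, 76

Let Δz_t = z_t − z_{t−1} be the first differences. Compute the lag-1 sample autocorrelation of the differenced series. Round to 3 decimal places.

First differences Δz: -1, -12, -2, 7, 5, 4, 5
Mean of differences = 0.8571
Numerator Σ(Δz_t−Δz̄)(Δz_{t+1}−Δz̄) = 94.5510
Denominator Σ(Δz_t−Δz̄)² = 258.8571
r_1(Δz) = 94.5510 / 258.8571 = 0.365

0.365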